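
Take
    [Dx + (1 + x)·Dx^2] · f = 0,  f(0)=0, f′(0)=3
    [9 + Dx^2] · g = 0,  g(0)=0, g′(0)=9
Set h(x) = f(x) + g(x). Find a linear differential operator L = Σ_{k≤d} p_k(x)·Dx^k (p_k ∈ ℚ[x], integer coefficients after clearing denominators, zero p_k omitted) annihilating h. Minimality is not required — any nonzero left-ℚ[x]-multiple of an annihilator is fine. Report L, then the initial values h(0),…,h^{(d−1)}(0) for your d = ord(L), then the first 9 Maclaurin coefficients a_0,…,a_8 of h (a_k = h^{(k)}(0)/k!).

f: a_k = 0, 3, -3/2, 1, -3/4, 3/5, -1/2, 3/7, -3/8, …
g: a_k = 0, 9, 0, -27/2, 0, 243/40, 0, -729/560, 0, …
L₀ := lclm(L_f,L_g); ord L₀ ≤ 2+2.
L = (135 + 162·x + 81·x^2)·Dx + (99 + 261·x + 243·x^2 + 81·x^3)·Dx^2 + (15 + 18·x + 9·x^2)·Dx^3 + (11 + 29·x + 27·x^2 + 9·x^3)·Dx^4  (order 4).
h: a_k = 0, 12, -3/2, -25/2, -3/4, 267/40, -1/2, -489/560, -3/8, …
ICs: h(0) = 0, h′(0) = 12, h′′(0) = -3, h′′′(0) = -75.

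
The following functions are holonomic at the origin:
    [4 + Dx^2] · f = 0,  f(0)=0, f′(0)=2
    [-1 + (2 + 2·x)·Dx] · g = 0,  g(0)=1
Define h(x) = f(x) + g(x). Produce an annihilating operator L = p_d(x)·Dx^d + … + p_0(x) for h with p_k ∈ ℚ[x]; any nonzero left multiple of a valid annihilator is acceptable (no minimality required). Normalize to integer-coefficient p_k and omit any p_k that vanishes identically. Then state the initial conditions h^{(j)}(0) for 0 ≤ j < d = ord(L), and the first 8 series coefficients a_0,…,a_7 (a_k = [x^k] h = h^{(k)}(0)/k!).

L = (-76 - 128·x - 64·x^2) + (120 + 376·x + 384·x^2 + 128·x^3)·Dx + (-19 - 32·x - 16·x^2)·Dx^2 + (30 + 94·x + 96·x^2 + 32·x^3)·Dx^3  (order 3).
h: a_k = 1, 5/2, -1/8, -61/48, -5/128, 1129/3840, -21/1024, -5989/645120, …
ICs: h(0) = 1, h′(0) = 5/2, h′′(0) = -1/4.

f: a_k = 0, 2, 0, -4/3, 0, 4/15, 0, -8/315, …
g: a_k = 1, 1/2, -1/8, 1/16, -5/128, 7/256, -21/1024, 33/2048, …
Sum ⇒ L₀ = lclm(L_f,L_g) in ℚ(x)⟨Dx⟩.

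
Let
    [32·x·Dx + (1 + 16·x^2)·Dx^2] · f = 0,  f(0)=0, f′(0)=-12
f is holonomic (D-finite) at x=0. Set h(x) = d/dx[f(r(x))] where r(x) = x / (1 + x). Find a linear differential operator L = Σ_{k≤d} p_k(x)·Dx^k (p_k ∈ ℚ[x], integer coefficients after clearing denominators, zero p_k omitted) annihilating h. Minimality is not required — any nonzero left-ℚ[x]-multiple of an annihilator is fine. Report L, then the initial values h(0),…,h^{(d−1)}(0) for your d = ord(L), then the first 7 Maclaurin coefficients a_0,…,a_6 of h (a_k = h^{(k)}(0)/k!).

f: a_k = 0, -12, 0, 64, 0, -3072/5, 0, …
f∘r: x↦r, Dx↦Dx/r' in L_f ⇒ L₀.
h₀' ⇒ L via d/dx closure of L₀.
L = (2 + 34·x) + (1 + 2·x + 17·x^2)·Dx  (order 1).
h: a_k = -12, 24, 156, -720, -1212, 14664, -8724, …
ICs: h(0) = -12.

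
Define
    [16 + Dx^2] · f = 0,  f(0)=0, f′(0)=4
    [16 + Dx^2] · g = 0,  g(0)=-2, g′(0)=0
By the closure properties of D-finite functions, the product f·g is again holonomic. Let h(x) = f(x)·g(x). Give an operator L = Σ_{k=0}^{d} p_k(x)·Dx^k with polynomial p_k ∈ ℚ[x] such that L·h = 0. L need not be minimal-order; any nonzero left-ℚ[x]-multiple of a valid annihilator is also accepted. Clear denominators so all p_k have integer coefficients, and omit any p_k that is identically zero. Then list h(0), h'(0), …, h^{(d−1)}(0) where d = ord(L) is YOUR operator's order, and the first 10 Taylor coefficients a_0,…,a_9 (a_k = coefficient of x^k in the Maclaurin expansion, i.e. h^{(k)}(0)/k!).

f: a_k = 0, 4, 0, -32/3, 0, 128/15, 0, -1024/315, 0, 2048/2835, …
g: a_k = -2, 0, 16, 0, -64/3, 0, 512/45, 0, -1024/315, 0, …
h₀=f·g: eliminate ⇒ L₀, order ≤ 2·2.
L = 64·Dx + Dx^3  (order 3).
h: a_k = 0, -8, 0, 256/3, 0, -4096/15, 0, 131072/315, 0, -1048576/2835, …
ICs: h(0) = 0, h′(0) = -8, h′′(0) = 0.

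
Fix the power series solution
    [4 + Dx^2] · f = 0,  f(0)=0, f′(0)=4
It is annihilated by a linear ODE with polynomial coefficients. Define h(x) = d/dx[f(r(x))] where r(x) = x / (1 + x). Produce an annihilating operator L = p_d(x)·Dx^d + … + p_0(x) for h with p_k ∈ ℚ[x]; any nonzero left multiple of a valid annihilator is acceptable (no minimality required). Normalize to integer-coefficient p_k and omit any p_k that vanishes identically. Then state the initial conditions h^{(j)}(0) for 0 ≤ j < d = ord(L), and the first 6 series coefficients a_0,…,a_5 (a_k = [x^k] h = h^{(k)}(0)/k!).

f: a_k = 0, 4, 0, -8/3, 0, 8/15, …
f∘r: x↦r, Dx↦Dx/r' in L_f ⇒ L₀.
h₀' ⇒ L via d/dx closure of L₀.
L = (10 + 12·x + 6·x^2) + (6 + 18·x + 18·x^2 + 6·x^3)·Dx + (1 + 4·x + 6·x^2 + 4·x^3 + x^4)·Dx^2  (order 2).
h: a_k = 4, -8, 4, 16, -172/3, 120, …
ICs: h(0) = 4, h′(0) = -8.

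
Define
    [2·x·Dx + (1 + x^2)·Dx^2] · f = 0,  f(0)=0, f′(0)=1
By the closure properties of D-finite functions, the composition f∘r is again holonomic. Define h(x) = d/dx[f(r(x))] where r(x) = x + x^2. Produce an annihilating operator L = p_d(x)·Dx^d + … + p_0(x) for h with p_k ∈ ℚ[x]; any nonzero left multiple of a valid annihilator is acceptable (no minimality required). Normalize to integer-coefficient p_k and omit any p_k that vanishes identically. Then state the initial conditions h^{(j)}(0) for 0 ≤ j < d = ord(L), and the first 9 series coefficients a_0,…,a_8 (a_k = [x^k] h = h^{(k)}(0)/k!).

L = (-2 + 2·x + 8·x^2 + 12·x^3 + 6·x^4) + (1 + 2·x + x^2 + 4·x^3 + 5·x^4 + 2·x^5)·Dx  (order 1).
h: a_k = 1, 2, -1, -4, -4, 4, 13, 8, -17, …
ICs: h(0) = 1.

f: a_k = 0, 1, 0, -1/3, 0, 1/5, 0, -1/7, 0, …
Change of var in L_f (x↦r) gives L₀.
Differentiate: ansatz ord ≤ ord L₀ ⇒ L.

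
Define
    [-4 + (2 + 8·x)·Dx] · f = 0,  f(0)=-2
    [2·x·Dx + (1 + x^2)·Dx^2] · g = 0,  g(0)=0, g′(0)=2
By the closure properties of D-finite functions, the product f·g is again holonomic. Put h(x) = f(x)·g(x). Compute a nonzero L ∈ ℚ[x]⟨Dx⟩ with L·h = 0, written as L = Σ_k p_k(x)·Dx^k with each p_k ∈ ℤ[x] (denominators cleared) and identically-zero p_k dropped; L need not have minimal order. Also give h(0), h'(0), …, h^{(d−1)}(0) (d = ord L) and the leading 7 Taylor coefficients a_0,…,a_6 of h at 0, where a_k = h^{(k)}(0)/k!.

f: a_k = -2, -4, 4, -8, 20, -56, 168, …
g: a_k = 0, 2, 0, -2/3, 0, 2/5, 0, …
h₀=f·g: eliminate ⇒ L₀, order ≤ 1·2.
L = (12 - 4·x - 4·x^2) + (-4 - 14·x + 12·x^2 + 16·x^3)·Dx + (1 + 8·x + 17·x^2 + 8·x^3 + 16·x^4)·Dx^2  (order 2).
h: a_k = 0, -4, -8, 28/3, -40/3, 548/15, -1624/15, …
ICs: h(0) = 0, h′(0) = -4.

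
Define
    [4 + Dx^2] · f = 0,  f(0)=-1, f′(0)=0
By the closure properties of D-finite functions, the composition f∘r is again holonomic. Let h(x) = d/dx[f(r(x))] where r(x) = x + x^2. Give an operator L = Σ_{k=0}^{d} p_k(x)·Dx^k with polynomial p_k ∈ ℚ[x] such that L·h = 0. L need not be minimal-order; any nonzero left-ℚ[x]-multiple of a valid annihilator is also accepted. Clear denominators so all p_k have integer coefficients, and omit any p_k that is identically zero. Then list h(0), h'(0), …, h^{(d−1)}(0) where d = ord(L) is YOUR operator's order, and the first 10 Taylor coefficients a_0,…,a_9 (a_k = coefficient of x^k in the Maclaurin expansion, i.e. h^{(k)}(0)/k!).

f: a_k = -1, 0, 2, 0, -2/3, 0, 4/45, 0, -2/315, 0, …
h₀=f(r): pull back L_f along r ⇒ L₀.
Differentiate: ansatz ord ≤ ord L₀ ⇒ L.
L = (16 + 32·x + 96·x^2 + 128·x^3 + 64·x^4) + (-6 - 12·x)·Dx + (1 + 4·x + 4·x^2)·Dx^2  (order 2).
h: a_k = 0, 4, 12, 16/3, -40/3, -352/15, -224/15, 1664/315, 544/35, 32768/2835, …
ICs: h(0) = 0, h′(0) = 4.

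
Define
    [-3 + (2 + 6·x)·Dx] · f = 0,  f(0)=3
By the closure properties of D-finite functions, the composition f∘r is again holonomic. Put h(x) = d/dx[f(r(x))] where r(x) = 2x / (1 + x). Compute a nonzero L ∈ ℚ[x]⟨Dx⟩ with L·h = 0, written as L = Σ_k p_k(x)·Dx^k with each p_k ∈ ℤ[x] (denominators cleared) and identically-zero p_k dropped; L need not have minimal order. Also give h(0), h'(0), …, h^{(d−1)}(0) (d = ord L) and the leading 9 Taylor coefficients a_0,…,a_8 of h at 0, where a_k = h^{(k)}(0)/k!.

f: a_k = 3, 9/2, -27/8, 81/16, -1215/128, 5103/256, -45927/1024, 216513/2048, -8444007/32768, …
Substitute x→r, Dx→(1/r')Dx; clear ⇒ L₀.
Derive L from L₀ (diff closure).
L = (-5 - 14·x) + (-1 - 8·x - 7·x^2)·Dx  (order 1).
h: a_k = 9, -45, 459/2, -2583/2, 62055/8, -386883/8, 4934475/16, -31944663/16, 1672293843/128, …
ICs: h(0) = 9.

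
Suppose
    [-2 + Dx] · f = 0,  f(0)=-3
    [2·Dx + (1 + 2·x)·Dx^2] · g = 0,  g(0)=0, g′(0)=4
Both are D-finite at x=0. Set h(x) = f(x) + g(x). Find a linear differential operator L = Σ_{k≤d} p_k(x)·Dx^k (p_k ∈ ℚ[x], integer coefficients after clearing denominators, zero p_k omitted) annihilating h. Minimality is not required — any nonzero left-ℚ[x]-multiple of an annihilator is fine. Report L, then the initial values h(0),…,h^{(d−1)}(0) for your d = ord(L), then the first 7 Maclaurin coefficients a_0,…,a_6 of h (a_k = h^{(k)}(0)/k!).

f: a_k = -3, -6, -6, -4, -2, -4/5, -4/15, …
g: a_k = 0, 4, -4, 16/3, -8, 64/5, -64/3, …
Sum ⇒ L₀ = lclm(L_f,L_g) in ℚ(x)⟨Dx⟩.
L = (-6 - 4·x)·Dx + (1 - 4·x - 4·x^2)·Dx^2 + (1 + 3·x + 2·x^2)·Dx^3  (order 3).
h: a_k = -3, -2, -10, 4/3, -10, 12, -108/5, …
ICs: h(0) = -3, h′(0) = -2, h′′(0) = -20.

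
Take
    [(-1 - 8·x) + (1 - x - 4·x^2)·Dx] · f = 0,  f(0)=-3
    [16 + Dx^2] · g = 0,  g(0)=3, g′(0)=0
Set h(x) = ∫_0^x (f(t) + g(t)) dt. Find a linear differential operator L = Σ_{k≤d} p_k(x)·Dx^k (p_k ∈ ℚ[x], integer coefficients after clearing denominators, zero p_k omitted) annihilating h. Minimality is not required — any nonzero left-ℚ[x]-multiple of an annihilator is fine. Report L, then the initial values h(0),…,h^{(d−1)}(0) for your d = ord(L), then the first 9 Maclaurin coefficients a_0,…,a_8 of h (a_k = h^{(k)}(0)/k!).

f: a_k = -3, -3, -15, -27, -87, -195, -543, -1323, -3495, …
g: a_k = 3, 0, -24, 0, 32, 0, -256/15, 0, 512/105, …
f+g: L₀ = lclm(L_f,L_g), ord ≤ 1+2.
h=∫₀ˣh₀: take L = L₀·Dx.
L = (560 + 4608·x + 1664·x^2 + 6144·x^3 + 10240·x^4 + 16384·x^5)·Dx + (-208 + 272·x + 896·x^2 - 1408·x^3 - 1536·x^4 + 6144·x^5 + 8192·x^6)·Dx^2 + (35 + 288·x + 104·x^2 + 384·x^3 + 640·x^4 + 1024·x^5)·Dx^3 + (-13 + 17·x + 56·x^2 - 88·x^3 - 96·x^4 + 384·x^5 + 512·x^6)·Dx^4  (order 4).
h: a_k = 0, 0, -3/2, -13, -27/4, -11, -65/2, -8401/105, -1323/8, …
ICs: h(0) = 0, h′(0) = 0, h′′(0) = -3, h′′′(0) = -78.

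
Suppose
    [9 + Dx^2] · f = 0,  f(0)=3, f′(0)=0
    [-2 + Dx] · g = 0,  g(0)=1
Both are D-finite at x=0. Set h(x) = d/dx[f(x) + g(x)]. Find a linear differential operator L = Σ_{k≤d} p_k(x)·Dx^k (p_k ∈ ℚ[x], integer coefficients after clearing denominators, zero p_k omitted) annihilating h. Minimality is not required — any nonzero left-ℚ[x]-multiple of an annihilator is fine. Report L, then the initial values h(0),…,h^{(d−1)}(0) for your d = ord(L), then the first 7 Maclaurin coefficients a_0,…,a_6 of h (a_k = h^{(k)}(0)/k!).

f: a_k = 3, 0, -27/2, 0, 81/8, 0, -243/80, …
g: a_k = 1, 2, 2, 4/3, 2/3, 4/15, 4/45, …
h₀=f+g: left-lcm gives L₀, ord ≤ 3.
h=h₀': d/dx-closure on L₀ ⇒ L.
L = 18 - 9·Dx + 2·Dx^2 - Dx^3  (order 3).
h: a_k = 2, -23, 4, 259/6, 4/3, -2123/120, 8/45, …
ICs: h(0) = 2, h′(0) = -23, h′′(0) = 8.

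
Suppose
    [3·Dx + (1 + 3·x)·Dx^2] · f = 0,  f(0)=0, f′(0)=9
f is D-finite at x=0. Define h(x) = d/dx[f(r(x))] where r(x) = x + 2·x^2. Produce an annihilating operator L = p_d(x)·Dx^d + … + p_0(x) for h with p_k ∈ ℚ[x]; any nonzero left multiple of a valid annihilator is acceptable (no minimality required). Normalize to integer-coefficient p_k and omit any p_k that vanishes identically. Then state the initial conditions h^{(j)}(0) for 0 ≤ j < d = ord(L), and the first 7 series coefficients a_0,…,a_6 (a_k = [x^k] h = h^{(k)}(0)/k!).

f: a_k = 0, 9, -27/2, 27, -243/4, 729/5, -729/2, …
h₀=f(r): pull back L_f along r ⇒ L₀.
h=h₀': d/dx-closure on L₀ ⇒ L.
L = (-1 + 12·x + 24·x^2) + (1 + 7·x + 18·x^2 + 24·x^3)·Dx  (order 1).
h: a_k = 9, 9, -81, 189, -81, -891, 3159, …
ICs: h(0) = 9.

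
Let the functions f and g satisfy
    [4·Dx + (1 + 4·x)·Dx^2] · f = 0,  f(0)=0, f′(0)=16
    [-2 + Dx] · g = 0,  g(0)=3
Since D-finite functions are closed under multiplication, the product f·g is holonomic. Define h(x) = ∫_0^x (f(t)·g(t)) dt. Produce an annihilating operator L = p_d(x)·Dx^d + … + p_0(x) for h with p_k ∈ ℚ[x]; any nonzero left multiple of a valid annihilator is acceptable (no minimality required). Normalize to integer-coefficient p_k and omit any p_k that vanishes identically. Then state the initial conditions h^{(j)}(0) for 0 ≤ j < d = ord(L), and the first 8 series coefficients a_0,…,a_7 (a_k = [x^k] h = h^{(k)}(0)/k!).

L = (-4 + 16·x)·Dx - 16·x·Dx^2 + (1 + 4·x)·Dx^3  (order 3).
h: a_k = 0, 0, 24, 0, 40, -384/5, 3344/15, -13568/21, …
ICs: h(0) = 0, h′(0) = 0, h′′(0) = 48.

f: a_k = 0, 16, -32, 256/3, -256, 4096/5, -8192/3, 65536/7, …
g: a_k = 3, 6, 6, 4, 2, 4/5, 4/15, 8/105, …
Sym-product of L_f,L_g gives L₀ (≤ ord 2).
h=∫₀ˣh₀: take L = L₀·Dx.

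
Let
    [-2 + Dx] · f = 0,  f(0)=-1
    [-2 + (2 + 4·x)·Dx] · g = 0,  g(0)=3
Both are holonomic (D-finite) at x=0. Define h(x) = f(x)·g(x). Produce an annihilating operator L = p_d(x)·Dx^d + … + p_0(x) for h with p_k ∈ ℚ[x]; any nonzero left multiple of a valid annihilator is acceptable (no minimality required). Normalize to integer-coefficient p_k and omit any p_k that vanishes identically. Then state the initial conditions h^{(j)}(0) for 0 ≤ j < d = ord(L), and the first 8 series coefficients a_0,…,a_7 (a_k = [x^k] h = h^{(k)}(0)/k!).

f: a_k = -1, -2, -2, -4/3, -2/3, -4/15, -4/45, -8/315, …
g: a_k = 3, 3, -3/2, 3/2, -15/8, 21/8, -63/16, 99/16, …
Sym-product of L_f,L_g gives L₀ (≤ ord 1).
L = (-3 - 4·x) + (1 + 2·x)·Dx  (order 1).
h: a_k = -3, -9, -21/2, -17/2, -33/8, -107/40, 89/240, -1123/560, …
ICs: h(0) = -3.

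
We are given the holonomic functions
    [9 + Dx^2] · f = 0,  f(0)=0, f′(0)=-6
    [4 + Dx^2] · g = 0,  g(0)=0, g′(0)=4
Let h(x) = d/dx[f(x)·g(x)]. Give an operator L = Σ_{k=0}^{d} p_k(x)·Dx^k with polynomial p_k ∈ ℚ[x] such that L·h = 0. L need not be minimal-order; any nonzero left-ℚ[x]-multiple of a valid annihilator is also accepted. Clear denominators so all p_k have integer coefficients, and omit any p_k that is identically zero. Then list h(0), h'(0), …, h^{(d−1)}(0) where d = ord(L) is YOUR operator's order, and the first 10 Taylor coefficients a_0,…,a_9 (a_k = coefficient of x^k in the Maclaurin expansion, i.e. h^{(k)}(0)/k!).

f: a_k = 0, -6, 0, 9, 0, -81/20, 0, 243/280, 0, -243/2240, …
g: a_k = 0, 4, 0, -8/3, 0, 8/15, 0, -16/315, 0, 8/2835, …
h₀=f·g: eliminate ⇒ L₀, order ≤ 2·2.
h₀' ⇒ L via d/dx closure of L₀.
L = 25 + 26·Dx^2 + Dx^4  (order 4).
h: a_k = 0, -48, 0, 208, 0, -1302/5, 0, 16276/105, 0, -406901/7560, …
ICs: h(0) = 0, h′(0) = -48, h′′(0) = 0, h′′′(0) = 1248.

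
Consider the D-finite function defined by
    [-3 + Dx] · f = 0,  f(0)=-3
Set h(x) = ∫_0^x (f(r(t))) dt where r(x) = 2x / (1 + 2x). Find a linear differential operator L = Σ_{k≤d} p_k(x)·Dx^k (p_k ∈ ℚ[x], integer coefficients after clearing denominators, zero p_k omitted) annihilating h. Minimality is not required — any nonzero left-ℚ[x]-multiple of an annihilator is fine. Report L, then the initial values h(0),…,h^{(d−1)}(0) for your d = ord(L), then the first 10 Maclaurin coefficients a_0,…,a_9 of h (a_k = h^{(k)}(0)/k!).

f: a_k = -3, -9, -27/2, -27/2, -81/8, -243/40, -243/80, -729/560, -2187/4480, -729/4480, …
Change of var in L_f (x↦r) gives L₀.
h=∫₀ˣh₀: take L = L₀·Dx.
L = -6·Dx + (1 + 4·x + 4·x^2)·Dx^2  (order 2).
h: a_k = 0, -3, -9, -6, 9, -18/5, -42/5, 828/35, -1233/35, 1082/35, …
ICs: h(0) = 0, h′(0) = -3.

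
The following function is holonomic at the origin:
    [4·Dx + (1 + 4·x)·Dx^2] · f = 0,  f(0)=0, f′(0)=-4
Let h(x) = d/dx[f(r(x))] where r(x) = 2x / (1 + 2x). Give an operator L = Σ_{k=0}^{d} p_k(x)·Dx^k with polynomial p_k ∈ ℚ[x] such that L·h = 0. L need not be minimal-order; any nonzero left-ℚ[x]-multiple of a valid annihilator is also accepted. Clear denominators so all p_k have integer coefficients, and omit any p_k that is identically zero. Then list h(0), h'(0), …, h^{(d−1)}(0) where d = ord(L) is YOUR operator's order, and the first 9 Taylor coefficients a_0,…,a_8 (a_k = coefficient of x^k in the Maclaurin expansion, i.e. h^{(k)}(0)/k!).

L = (12 + 40·x) + (1 + 12·x + 20·x^2)·Dx  (order 1).
h: a_k = -8, 96, -992, 9984, -99968, 999936, -9999872, 99999744, -999999488, …
ICs: h(0) = -8.

f: a_k = 0, -4, 8, -64/3, 64, -1024/5, 2048/3, -16384/7, 8192, …
Change of var in L_f (x↦r) gives L₀.
Differentiate: ansatz ord ≤ ord L₀ ⇒ L.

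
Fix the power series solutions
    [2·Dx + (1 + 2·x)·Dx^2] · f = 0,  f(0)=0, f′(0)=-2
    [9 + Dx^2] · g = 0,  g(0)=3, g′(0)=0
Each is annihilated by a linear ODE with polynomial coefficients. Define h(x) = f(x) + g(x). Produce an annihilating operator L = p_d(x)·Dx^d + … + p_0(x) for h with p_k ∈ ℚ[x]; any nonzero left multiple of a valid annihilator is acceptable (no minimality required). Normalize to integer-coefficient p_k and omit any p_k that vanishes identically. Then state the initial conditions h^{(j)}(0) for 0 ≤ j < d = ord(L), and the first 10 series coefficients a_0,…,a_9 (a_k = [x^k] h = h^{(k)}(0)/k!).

f: a_k = 0, -2, 2, -8/3, 4, -32/5, 32/3, -128/7, 32, -512/9, …
g: a_k = 3, 0, -27/2, 0, 81/8, 0, -243/80, 0, 2187/4480, 0, …
L₀ := lclm(L_f,L_g); ord L₀ ≤ 2+2.
L = (594 + 648·x + 648·x^2)·Dx + (153 + 630·x + 972·x^2 + 648·x^3)·Dx^2 + (66 + 72·x + 72·x^2)·Dx^3 + (17 + 70·x + 108·x^2 + 72·x^3)·Dx^4  (order 4).
h: a_k = 3, -2, -23/2, -8/3, 113/8, -32/5, 1831/240, -128/7, 145547/4480, -512/9, …
ICs: h(0) = 3, h′(0) = -2, h′′(0) = -23, h′′′(0) = -16.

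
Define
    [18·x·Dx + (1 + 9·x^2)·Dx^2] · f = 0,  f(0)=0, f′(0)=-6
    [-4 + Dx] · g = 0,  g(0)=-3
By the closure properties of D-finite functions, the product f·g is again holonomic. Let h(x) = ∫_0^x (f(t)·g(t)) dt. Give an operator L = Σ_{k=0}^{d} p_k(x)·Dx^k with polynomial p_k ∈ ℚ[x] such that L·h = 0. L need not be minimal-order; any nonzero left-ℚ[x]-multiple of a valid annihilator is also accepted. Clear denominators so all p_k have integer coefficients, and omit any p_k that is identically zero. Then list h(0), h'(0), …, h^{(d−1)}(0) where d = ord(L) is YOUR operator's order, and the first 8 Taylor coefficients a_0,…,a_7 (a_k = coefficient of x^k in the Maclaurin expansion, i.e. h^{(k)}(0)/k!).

f: a_k = 0, -6, 0, 18, 0, -486/5, 0, 4374/7, …
g: a_k = -3, -12, -24, -32, -32, -128/5, -256/15, -1024/105, …
Product ⇒ symmetric product L₀, ord ≤ 2.
h=∫h₀ ⇒ L = L₀·Dx.
L = (16 - 72·x + 144·x^2)·Dx + (-8 + 18·x - 72·x^2)·Dx^2 + (1 + 9·x^2)·Dx^3  (order 3).
h: a_k = 0, 0, 9, 24, 45/2, -24/5, 43/5, 744/7, …
ICs: h(0) = 0, h′(0) = 0, h′′(0) = 18.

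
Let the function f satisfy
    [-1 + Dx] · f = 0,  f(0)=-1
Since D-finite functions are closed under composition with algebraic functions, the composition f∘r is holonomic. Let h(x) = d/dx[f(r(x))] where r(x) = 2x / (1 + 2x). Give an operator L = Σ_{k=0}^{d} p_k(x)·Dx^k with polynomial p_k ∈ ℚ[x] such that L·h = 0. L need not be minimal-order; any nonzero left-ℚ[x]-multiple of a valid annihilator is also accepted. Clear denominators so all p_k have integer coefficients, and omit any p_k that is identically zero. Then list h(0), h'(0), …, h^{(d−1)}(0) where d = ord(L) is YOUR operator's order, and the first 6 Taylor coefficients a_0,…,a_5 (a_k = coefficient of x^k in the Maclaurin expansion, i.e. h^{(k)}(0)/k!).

f: a_k = -1, -1, -1/2, -1/6, -1/24, -1/120, …
f∘r: x↦r, Dx↦Dx/r' in L_f ⇒ L₀.
Differentiate: ansatz ord ≤ ord L₀ ⇒ L.
L = (-2 - 8·x) + (-1 - 4·x - 4·x^2)·Dx  (order 1).
h: a_k = -2, 4, -4, -8/3, 76/3, -1208/15, …
ICs: h(0) = -2.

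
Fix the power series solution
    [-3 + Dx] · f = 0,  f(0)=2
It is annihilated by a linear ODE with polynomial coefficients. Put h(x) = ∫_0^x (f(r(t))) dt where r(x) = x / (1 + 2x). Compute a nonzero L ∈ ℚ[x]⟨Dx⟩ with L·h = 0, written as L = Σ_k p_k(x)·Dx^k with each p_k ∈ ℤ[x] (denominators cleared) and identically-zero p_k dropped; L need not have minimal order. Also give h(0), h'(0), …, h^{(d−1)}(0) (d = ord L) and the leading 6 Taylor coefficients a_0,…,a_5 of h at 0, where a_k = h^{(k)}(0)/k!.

L = -3·Dx + (1 + 4·x + 4·x^2)·Dx^2  (order 2).
h: a_k = 0, 2, 3, -1, -3/4, 51/20, …
ICs: h(0) = 0, h′(0) = 2.

f: a_k = 2, 6, 9, 9, 27/4, 81/20, …
Substitute x→r, Dx→(1/r')Dx; clear ⇒ L₀.
h=∫h₀ ⇒ L = L₀·Dx.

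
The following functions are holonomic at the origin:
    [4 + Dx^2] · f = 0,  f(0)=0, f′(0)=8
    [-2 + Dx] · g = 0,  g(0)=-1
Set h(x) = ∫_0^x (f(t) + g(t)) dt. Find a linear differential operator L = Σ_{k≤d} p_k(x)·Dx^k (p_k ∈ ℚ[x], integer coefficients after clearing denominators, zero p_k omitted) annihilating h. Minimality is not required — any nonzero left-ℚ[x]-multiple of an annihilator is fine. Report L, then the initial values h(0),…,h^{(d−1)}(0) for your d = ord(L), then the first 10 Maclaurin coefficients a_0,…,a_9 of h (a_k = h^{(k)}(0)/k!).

L = -8·Dx + 4·Dx^2 - 2·Dx^3 + Dx^4  (order 4).
h: a_k = 0, -1, 3, -2/3, -5/3, -2/15, 2/15, -4/315, -1/63, -2/2835, …
ICs: h(0) = 0, h′(0) = -1, h′′(0) = 6, h′′′(0) = -4.

f: a_k = 0, 8, 0, -16/3, 0, 16/15, 0, -32/315, 0, 16/2835, …
g: a_k = -1, -2, -2, -4/3, -2/3, -4/15, -4/45, -8/315, -2/315, -4/2835, …
Sum ⇒ L₀ = lclm(L_f,L_g) in ℚ(x)⟨Dx⟩.
h=∫₀ˣh₀: take L = L₀·Dx.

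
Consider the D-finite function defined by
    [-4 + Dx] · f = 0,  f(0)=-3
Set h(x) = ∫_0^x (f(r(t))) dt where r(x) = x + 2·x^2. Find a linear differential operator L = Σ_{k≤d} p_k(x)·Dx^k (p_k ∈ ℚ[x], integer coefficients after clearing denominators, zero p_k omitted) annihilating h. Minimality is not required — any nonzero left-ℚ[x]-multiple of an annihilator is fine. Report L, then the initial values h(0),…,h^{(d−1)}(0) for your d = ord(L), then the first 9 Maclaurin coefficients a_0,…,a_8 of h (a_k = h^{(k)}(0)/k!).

f: a_k = -3, -12, -24, -32, -32, -128/5, -256/15, -1024/105, -512/105, …
h₀=f(r): pull back L_f along r ⇒ L₀.
h=∫₀ˣh₀: take L = L₀·Dx.
L = (-4 - 16·x)·Dx + Dx^2  (order 2).
h: a_k = 0, -3, -6, -16, -32, -64, -1664/15, -19456/105, -29696/105, …
ICs: h(0) = 0, h′(0) = -3.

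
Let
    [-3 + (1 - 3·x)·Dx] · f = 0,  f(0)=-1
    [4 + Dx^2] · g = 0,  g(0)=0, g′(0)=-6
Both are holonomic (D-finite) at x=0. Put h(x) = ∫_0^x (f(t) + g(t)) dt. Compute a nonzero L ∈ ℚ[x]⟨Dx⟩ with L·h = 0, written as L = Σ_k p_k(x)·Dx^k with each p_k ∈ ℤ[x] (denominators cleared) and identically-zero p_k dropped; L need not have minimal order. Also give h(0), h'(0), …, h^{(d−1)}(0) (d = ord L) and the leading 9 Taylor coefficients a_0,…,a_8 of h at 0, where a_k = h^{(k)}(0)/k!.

f: a_k = -1, -3, -9, -27, -81, -243, -729, -2187, -6561, …
g: a_k = 0, -6, 0, 4, 0, -4/5, 0, 8/105, 0, …
L₀ := lclm(L_f,L_g); ord L₀ ≤ 1+2.
h=∫₀ˣh₀: take L = L₀·Dx.
L = (348 - 144·x + 216·x^2)·Dx + (-44 + 180·x - 216·x^2 + 216·x^3)·Dx^2 + (87 - 36·x + 54·x^2)·Dx^3 + (-11 + 45·x - 54·x^2 + 54·x^3)·Dx^4  (order 4).
h: a_k = 0, -1, -9/2, -3, -23/4, -81/5, -1219/30, -729/7, -229627/840, …
ICs: h(0) = 0, h′(0) = -1, h′′(0) = -9, h′′′(0) = -18.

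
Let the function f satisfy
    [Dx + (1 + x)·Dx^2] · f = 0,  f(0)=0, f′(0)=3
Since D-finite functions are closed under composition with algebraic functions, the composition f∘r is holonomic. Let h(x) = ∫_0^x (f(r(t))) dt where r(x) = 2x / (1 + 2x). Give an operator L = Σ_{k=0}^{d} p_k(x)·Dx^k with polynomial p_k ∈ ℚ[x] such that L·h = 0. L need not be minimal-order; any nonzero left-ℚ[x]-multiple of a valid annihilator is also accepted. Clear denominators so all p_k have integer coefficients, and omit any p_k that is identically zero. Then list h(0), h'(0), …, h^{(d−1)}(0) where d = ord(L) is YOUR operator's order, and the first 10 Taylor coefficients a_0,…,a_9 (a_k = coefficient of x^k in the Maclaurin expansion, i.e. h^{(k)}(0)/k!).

L = (6 + 16·x)·Dx^2 + (1 + 6·x + 8·x^2)·Dx^3  (order 3).
h: a_k = 0, 0, 3, -6, 14, -36, 496/5, -288, 6096/7, -2720, …
ICs: h(0) = 0, h′(0) = 0, h′′(0) = 6.

f: a_k = 0, 3, -3/2, 1, -3/4, 3/5, -1/2, 3/7, -3/8, 1/3, …
L₀ from L_f via x↦r, Dx↦r'^{-1}Dx.
h=∫₀ˣh₀: take L = L₀·Dx.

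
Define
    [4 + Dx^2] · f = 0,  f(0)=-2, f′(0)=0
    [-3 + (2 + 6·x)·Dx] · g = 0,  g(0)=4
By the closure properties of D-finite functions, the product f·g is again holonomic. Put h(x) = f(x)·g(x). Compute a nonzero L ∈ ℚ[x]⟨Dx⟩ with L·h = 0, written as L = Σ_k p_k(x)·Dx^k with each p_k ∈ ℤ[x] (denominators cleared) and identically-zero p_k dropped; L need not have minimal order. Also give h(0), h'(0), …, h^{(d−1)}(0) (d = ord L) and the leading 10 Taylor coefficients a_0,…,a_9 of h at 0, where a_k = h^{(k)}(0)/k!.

f: a_k = -2, 0, 4, 0, -4/3, 0, 8/45, 0, -4/315, 0, …
g: a_k = 4, 6, -9/2, 27/4, -405/32, 1701/64, -15309/256, 72171/512, -2814669/8192, 14073345/16384, …
h₀=f·g: eliminate ⇒ L₀, order ≤ 2·1.
L = (43 + 96·x + 144·x^2) + (-12 - 36·x)·Dx + (4 + 24·x + 36·x^2)·Dx^2  (order 2).
h: a_k = -8, -12, 25, 21/2, 95/48, -1093/32, 435961/5760, -704789/3840, 598666367/1290240, -1022227369/860160, …
ICs: h(0) = -8, h′(0) = -12.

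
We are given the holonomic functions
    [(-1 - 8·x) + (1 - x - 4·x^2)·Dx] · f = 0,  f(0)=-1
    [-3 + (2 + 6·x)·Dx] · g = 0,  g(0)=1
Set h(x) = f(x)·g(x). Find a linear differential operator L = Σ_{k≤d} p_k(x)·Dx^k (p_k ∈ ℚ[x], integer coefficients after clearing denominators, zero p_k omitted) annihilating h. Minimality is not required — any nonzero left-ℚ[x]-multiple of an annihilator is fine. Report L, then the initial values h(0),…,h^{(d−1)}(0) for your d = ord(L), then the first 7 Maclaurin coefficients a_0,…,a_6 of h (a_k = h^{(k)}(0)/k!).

f: a_k = -1, -1, -5, -9, -29, -65, -181, …
g: a_k = 1, 3/2, -9/8, 27/16, -405/128, 1701/256, -15309/1024, …
Product ⇒ symmetric product L₀, ord ≤ 1.
L = (5 + 19·x + 36·x^2) + (-2 - 4·x + 14·x^2 + 24·x^3)·Dx  (order 1).
h: a_k = -1, -5/2, -43/8, -273/16, -4531/128, -28235/256, -242623/1024, …
ICs: h(0) = -1.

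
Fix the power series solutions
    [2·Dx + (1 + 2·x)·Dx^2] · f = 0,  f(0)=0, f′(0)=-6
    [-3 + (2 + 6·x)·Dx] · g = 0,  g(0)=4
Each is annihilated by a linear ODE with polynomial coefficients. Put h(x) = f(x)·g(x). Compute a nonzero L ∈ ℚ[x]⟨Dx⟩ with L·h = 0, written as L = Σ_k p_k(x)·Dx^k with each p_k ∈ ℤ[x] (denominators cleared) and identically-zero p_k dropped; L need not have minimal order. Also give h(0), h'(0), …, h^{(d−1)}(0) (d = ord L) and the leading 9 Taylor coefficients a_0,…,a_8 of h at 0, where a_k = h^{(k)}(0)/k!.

f: a_k = 0, -6, 6, -8, 12, -96/5, 32, -384/7, 96, …
g: a_k = 4, 6, -9/2, 27/4, -405/32, 1701/64, -15309/256, 72171/512, -2814669/8192, …
L₀ := L_f ⊗_s L_g (sym. prod.), ord ≤ 2.
L = (15 + 18·x) + (-4 - 12·x)·Dx + (4 + 32·x + 84·x^2 + 72·x^3)·Dx^2  (order 2).
h: a_k = 0, -24, -12, 31, -135/2, 11811/80, -52897/160, 3402537/4480, -16018701/8960, …
ICs: h(0) = 0, h′(0) = -24.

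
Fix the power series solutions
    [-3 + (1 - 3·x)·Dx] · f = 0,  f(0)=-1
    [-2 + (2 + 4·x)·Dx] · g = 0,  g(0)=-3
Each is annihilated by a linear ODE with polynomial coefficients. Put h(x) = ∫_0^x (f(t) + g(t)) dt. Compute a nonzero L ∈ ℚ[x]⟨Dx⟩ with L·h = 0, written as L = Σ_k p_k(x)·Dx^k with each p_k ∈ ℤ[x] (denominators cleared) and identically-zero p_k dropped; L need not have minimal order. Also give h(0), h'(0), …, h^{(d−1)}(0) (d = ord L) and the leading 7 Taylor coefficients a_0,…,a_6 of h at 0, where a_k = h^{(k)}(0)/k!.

L = (-42 - 54·x)·Dx + (38 + 132·x + 162·x^2)·Dx^2 + (-4 - 14·x + 42·x^2 + 108·x^3)·Dx^3  (order 3).
h: a_k = 0, -4, -3, -5/2, -57/8, -633/40, -655/16, …
ICs: h(0) = 0, h′(0) = -4, h′′(0) = -6.

f: a_k = -1, -3, -9, -27, -81, -243, -729, …
g: a_k = -3, -3, 3/2, -3/2, 15/8, -21/8, 63/16, …
Weyl lclm of L_f,L_g ⇒ L₀ (ord ≤ 2).
∫: right-multiply L₀ by Dx.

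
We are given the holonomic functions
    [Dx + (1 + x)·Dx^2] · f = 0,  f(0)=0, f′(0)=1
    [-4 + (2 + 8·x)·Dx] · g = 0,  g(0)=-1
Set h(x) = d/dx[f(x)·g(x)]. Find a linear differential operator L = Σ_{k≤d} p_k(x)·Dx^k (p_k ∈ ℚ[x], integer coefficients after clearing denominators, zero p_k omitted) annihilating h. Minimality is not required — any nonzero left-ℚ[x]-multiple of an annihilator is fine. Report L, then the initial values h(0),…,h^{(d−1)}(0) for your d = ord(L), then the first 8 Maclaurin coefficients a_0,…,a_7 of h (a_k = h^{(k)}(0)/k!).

f: a_k = 0, 1, -1/2, 1/3, -1/4, 1/5, -1/6, 1/7, …
g: a_k = -1, -2, 2, -4, 10, -28, 84, -264, …
f·g: L₀ = L_f ⊗_s L_g, ord ≤ 2·1.
h₀' ⇒ L via d/dx closure of L₀.
L = (-4 + 40·x + 8·x^2) + (28 + 174·x + 264·x^2 + 64·x^3)·Dx + (5 + 47·x + 138·x^2 + 128·x^3 + 32·x^4)·Dx^2  (order 2).
h: a_k = -1, -3, 8, -65/3, 389/6, -1052/5, 10807/15, -268067/105, …
ICs: h(0) = -1, h′(0) = -3.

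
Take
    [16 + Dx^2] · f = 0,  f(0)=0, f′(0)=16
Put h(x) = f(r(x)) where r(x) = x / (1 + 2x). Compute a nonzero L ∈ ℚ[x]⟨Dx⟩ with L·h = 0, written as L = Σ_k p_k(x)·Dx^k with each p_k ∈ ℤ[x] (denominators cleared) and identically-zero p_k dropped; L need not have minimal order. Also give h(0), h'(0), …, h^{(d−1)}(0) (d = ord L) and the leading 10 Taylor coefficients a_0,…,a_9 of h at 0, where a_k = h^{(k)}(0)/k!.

L = 16 + (4 + 24·x + 48·x^2 + 32·x^3)·Dx + (1 + 8·x + 24·x^2 + 32·x^3 + 16·x^4)·Dx^2  (order 2).
h: a_k = 0, 16, -32, 64/3, 128, -11008/15, 2560, -2262016/315, 776192/45, -100888576/2835, …
ICs: h(0) = 0, h′(0) = 16.

f: a_k = 0, 16, 0, -128/3, 0, 512/15, 0, -4096/315, 0, 8192/2835, …
f∘r: x↦r, Dx↦Dx/r' in L_f ⇒ L₀.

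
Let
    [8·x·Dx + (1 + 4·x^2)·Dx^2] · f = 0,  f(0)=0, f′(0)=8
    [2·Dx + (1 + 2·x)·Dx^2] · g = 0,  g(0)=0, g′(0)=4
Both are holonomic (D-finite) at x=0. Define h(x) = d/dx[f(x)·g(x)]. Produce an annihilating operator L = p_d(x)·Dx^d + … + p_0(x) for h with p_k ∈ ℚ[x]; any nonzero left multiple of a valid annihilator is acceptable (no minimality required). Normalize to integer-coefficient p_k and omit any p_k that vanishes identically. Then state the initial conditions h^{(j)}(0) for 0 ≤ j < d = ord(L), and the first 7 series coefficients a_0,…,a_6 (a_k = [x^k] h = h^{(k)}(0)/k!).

f: a_k = 0, 8, 0, -32/3, 0, 128/5, 0, …
g: a_k = 0, 4, -4, 16/3, -8, 64/5, -64/3, …
L₀ := L_f ⊗_s L_g (sym. prod.), ord ≤ 4.
Differentiate: ansatz ord ≤ ord L₀ ⇒ L.
L = (192 + 704·x + 2560·x^2 + 9984·x^3 + 15360·x^4 + 13312·x^5 + 4096·x^7) + (72 + 992·x + 4928·x^2 + 15488·x^3 + 34816·x^4 + 47616·x^5 + 35840·x^6 + 6144·x^7 + 14336·x^8)·Dx + (24 + 256·x + 1536·x^2 + 4992·x^3 + 11520·x^4 + 19968·x^5 + 24576·x^6 + 18432·x^7 + 6144·x^8 + 8192·x^9)·Dx^2 + (5 + 36·x + 148·x^2 + 448·x^3 + 1056·x^4 + 1920·x^5 + 2688·x^6 + 3072·x^7 + 2304·x^8 + 1024·x^9 + 1024·x^10)·Dx^3  (order 3).
h: a_k = 0, 64, -96, 0, -320/3, 13312/15, -19712/15, …
ICs: h(0) = 0, h′(0) = 64, h′′(0) = -192.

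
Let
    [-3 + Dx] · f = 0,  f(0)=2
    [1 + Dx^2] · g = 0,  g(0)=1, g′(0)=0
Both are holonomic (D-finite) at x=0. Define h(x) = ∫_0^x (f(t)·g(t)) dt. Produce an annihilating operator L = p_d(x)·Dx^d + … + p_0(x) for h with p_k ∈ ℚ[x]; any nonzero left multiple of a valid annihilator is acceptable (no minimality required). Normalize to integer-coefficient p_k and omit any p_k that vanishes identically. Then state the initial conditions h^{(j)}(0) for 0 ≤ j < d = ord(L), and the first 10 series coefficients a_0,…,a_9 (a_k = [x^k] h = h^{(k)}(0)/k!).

f: a_k = 2, 6, 9, 9, 27/4, 81/20, 81/40, 243/280, 729/2240, 243/2240, …
g: a_k = 1, 0, -1/2, 0, 1/24, 0, -1/720, 0, 1/40320, 0, …
h₀=f·g: eliminate ⇒ L₀, order ≤ 1·2.
Integrate: L := L₀·Dx.
L = 10·Dx - 6·Dx^2 + Dx^3  (order 3).
h: a_k = 0, 2, 3, 8/3, 3/2, 7/15, -1/30, -44/315, -83/840, -527/11340, …
ICs: h(0) = 0, h′(0) = 2, h′′(0) = 6.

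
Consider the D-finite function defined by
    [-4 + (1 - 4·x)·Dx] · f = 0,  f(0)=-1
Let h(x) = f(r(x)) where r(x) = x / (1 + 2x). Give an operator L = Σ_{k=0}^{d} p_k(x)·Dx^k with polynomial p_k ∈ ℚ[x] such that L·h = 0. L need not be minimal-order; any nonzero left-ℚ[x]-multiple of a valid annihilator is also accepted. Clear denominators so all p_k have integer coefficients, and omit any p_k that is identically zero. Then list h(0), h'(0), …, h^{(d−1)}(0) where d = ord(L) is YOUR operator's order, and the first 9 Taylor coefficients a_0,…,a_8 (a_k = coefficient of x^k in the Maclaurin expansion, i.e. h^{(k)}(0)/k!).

f: a_k = -1, -4, -16, -64, -256, -1024, -4096, -16384, -65536, …
Change of var in L_f (x↦r) gives L₀.
L = 4 + (-1 + 4·x^2)·Dx  (order 1).
h: a_k = -1, -4, -8, -16, -32, -64, -128, -256, -512, …
ICs: h(0) = -1.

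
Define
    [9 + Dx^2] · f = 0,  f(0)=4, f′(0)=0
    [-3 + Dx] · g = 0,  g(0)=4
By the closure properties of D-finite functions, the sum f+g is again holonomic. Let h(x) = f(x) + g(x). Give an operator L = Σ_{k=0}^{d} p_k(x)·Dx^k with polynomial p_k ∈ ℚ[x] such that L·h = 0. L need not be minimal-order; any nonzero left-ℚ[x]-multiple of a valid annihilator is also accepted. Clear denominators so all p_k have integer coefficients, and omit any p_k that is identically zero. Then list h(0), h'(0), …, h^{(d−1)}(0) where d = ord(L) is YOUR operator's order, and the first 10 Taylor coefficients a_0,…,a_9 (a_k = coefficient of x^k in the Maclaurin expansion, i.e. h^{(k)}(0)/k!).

L = -27 + 9·Dx - 3·Dx^2 + Dx^3  (order 3).
h: a_k = 8, 12, 0, 18, 27, 81/10, 0, 243/140, 729/560, 243/1120, …
ICs: h(0) = 8, h′(0) = 12, h′′(0) = 0.

f: a_k = 4, 0, -18, 0, 27/2, 0, -81/20, 0, 729/1120, 0, …
g: a_k = 4, 12, 18, 18, 27/2, 81/10, 81/20, 243/140, 729/1120, 243/1120, …
h₀=f+g: left-lcm gives L₀, ord ≤ 3.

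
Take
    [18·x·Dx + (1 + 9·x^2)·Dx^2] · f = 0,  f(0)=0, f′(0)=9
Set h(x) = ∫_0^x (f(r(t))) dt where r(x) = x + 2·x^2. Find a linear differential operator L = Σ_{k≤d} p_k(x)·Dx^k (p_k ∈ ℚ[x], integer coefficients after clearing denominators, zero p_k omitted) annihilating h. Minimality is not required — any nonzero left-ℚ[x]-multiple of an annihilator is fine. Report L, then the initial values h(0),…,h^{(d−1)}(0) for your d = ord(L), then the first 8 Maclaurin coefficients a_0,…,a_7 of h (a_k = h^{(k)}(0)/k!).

L = (-4 + 18·x + 144·x^2 + 432·x^3 + 432·x^4)·Dx^2 + (1 + 4·x + 9·x^2 + 72·x^3 + 180·x^4 + 144·x^5)·Dx^3  (order 3).
h: a_k = 0, 0, 9/2, 6, -27/4, -162/5, -297/10, 1242/7, …
ICs: h(0) = 0, h′(0) = 0, h′′(0) = 9.

f: a_k = 0, 9, 0, -27, 0, 729/5, 0, -6561/7, …
h₀=f(r): pull back L_f along r ⇒ L₀.
Integrate: L := L₀·Dx.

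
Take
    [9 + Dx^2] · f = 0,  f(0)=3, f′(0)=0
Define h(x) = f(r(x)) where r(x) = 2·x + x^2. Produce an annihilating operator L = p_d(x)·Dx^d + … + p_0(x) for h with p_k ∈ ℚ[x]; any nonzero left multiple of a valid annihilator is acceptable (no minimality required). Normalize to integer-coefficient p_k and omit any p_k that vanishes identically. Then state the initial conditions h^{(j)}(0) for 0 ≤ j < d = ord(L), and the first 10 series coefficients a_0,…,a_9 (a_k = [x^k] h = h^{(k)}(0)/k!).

L = (36 + 108·x + 108·x^2 + 36·x^3) - Dx + (1 + x)·Dx^2  (order 2).
h: a_k = 3, 0, -54, -54, 297/2, 324, 243/5, -2511/5, -166293/280, 486/35, …
ICs: h(0) = 3, h′(0) = 0.

f: a_k = 3, 0, -27/2, 0, 81/8, 0, -243/80, 0, 2187/4480, 0, …
L₀ from L_f via x↦r, Dx↦r'^{-1}Dx.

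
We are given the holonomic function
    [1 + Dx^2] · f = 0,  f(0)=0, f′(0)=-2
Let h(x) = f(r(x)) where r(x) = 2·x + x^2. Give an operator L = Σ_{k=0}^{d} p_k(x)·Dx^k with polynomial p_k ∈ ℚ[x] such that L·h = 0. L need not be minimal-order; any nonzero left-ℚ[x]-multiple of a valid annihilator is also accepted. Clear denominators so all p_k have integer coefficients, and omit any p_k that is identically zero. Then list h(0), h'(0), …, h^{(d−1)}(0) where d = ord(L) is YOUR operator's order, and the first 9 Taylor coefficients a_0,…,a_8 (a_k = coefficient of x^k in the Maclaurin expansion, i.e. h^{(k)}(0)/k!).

f: a_k = 0, -2, 0, 1/3, 0, -1/60, 0, 1/2520, 0, …
h₀=f(r): pull back L_f along r ⇒ L₀.
L = (4 + 12·x + 12·x^2 + 4·x^3) - Dx + (1 + x)·Dx^2  (order 2).
h: a_k = 0, -4, -2, 8/3, 4, 22/15, -1, -404/315, -22/45, …
ICs: h(0) = 0, h′(0) = -4.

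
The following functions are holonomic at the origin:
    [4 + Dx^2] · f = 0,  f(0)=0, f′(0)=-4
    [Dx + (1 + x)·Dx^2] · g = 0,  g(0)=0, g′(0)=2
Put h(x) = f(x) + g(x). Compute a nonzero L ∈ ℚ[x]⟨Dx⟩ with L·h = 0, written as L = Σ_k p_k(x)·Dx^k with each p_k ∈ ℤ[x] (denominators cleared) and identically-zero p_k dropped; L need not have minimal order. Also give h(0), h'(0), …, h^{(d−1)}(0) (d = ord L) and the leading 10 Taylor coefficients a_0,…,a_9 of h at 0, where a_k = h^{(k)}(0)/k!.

f: a_k = 0, -4, 0, 8/3, 0, -8/15, 0, 16/315, 0, -8/2835, …
g: a_k = 0, 2, -1, 2/3, -1/2, 2/5, -1/3, 2/7, -1/4, 2/9, …
h₀=f+g: left-lcm gives L₀, ord ≤ 4.
L = (20 + 16·x + 8·x^2)·Dx + (12 + 28·x + 24·x^2 + 8·x^3)·Dx^2 + (5 + 4·x + 2·x^2)·Dx^3 + (3 + 7·x + 6·x^2 + 2·x^3)·Dx^4  (order 4).
h: a_k = 0, -2, -1, 10/3, -1/2, -2/15, -1/3, 106/315, -1/4, 622/2835, …
ICs: h(0) = 0, h′(0) = -2, h′′(0) = -2, h′′′(0) = 20.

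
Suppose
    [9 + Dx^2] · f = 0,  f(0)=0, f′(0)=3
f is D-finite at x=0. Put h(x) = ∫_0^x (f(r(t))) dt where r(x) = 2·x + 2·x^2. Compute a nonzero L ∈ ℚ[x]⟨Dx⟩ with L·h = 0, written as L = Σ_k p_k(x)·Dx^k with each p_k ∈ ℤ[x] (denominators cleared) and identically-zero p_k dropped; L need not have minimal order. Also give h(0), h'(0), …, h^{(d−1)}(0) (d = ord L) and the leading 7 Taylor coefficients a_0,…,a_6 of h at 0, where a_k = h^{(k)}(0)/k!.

L = (36 + 216·x + 432·x^2 + 288·x^3)·Dx - 2·Dx^2 + (1 + 2·x)·Dx^3  (order 3).
h: a_k = 0, 0, 3, 2, -9, -108/5, -36/5, …
ICs: h(0) = 0, h′(0) = 0, h′′(0) = 6.

f: a_k = 0, 3, 0, -9/2, 0, 81/40, 0, …
f∘r: x↦r, Dx↦Dx/r' in L_f ⇒ L₀.
h=∫₀ˣh₀: take L = L₀·Dx.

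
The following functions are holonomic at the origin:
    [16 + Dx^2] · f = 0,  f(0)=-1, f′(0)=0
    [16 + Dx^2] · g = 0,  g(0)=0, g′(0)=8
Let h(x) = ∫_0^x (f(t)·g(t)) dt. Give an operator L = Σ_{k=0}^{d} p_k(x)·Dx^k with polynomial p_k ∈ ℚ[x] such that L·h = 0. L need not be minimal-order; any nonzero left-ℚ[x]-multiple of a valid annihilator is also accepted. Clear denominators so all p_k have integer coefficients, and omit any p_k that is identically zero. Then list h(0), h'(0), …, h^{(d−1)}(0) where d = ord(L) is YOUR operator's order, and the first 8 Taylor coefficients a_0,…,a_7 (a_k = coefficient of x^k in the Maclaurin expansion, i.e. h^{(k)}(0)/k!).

f: a_k = -1, 0, 8, 0, -32/3, 0, 256/45, 0, …
g: a_k = 0, 8, 0, -64/3, 0, 256/15, 0, -2048/315, …
h₀=f·g: eliminate ⇒ L₀, order ≤ 2·2.
h=∫₀ˣh₀: take L = L₀·Dx.
L = 64·Dx^2 + Dx^4  (order 4).
h: a_k = 0, 0, -4, 0, 64/3, 0, -2048/45, 0, …
ICs: h(0) = 0, h′(0) = 0, h′′(0) = -8, h′′′(0) = 0.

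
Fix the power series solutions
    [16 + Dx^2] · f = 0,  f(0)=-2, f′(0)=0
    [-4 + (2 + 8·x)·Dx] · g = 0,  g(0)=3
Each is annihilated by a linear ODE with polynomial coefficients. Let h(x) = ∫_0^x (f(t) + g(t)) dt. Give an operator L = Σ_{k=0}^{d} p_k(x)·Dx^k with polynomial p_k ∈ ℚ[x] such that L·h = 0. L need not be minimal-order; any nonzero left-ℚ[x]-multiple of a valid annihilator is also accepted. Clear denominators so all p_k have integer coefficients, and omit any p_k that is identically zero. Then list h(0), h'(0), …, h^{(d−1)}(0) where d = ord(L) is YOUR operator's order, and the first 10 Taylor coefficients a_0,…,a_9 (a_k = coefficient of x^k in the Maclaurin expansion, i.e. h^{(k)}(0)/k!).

f: a_k = -2, 0, 16, 0, -64/3, 0, 512/45, 0, -1024/315, 0, …
g: a_k = 3, 6, -6, 12, -30, 84, -252, 792, -2574, 8580, …
Weyl lclm of L_f,L_g ⇒ L₀ (ord ≤ 3).
h=∫h₀ ⇒ L = L₀·Dx.
L = (-224 - 1024·x - 2048·x^2)·Dx + (48 + 704·x + 3072·x^2 + 4096·x^3)·Dx^2 + (-14 - 64·x - 128·x^2)·Dx^3 + (3 + 44·x + 192·x^2 + 256·x^3)·Dx^4  (order 4).
h: a_k = 0, 1, 3, 10/3, 3, -154/15, 14, -10828/315, 99, -811834/2835, …
ICs: h(0) = 0, h′(0) = 1, h′′(0) = 6, h′′′(0) = 20.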